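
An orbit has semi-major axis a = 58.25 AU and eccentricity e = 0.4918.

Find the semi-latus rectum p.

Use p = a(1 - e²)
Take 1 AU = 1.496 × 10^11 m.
a = 58.25 AU = 8.7142 × 10^12 m
e = 0.4918,  e² = 0.241867,  1 − e² = 0.758133
p = a(1 − e²) = 8.7142 × 10^12 m × 0.758133 = 6.60652 × 10^12 m ≈ 44.16 AU

Final answer: p = 44.16 AU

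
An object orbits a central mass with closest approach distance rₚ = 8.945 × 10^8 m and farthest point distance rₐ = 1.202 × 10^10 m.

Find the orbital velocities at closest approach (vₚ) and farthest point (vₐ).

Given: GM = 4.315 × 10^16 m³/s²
rₚ = 8.945 × 10^8 m
rₐ = 1.202 × 10^10 m
GM = 4.315 × 10^16 m³/s²
a = (rₚ + rₐ)/2 = 6.45725 × 10^9 m
Vis-viva: v² = GM (2/r − 1/a)
vₚ² = 4.315 × 10^16 × (2.23589 × 10^-9 − 1.54865 × 10^-10) = 8.97961 × 10^7 m²/s²
vₚ = 9476.08 m/s ≈ 9.476 km/s
vₐ² = 4.315 × 10^16 × (1.66389 × 10^-10 − 1.54865 × 10^-10) = 497289 m²/s²
vₐ = 705.187 m/s ≈ 705.2 m/s

Final answer: vₚ = 9.476 km/s, vₐ = 705.2 m/s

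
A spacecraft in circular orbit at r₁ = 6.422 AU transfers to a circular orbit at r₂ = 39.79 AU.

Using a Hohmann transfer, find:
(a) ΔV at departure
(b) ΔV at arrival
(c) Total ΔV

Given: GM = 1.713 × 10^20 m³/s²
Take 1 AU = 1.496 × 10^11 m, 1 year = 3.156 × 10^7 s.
r₁ = 6.422 AU = 9.60731 × 10^11 m
r₂ = 39.79 AU = 5.95258 × 10^12 m
GM = 1.713 × 10^20 m³/s²
Transfer ellipse: a_t = (r₁ + r₂)/2 = 3.45666 × 10^12 m
Circular speed at r₁: v₁ = √(GM/r₁) = 13353 m/s
Transfer speed at r₁ (periapsis): v₁ₜ = √(GM(2/r₁ − 1/a_t)) = 17522.8 m/s
(a) ΔV₁ = v₁ₜ − v₁ = 4169.79 m/s ≈ 0.8797 AU/year
Circular speed at r₂: v₂ = √(GM/r₂) = 5364.46 m/s
Transfer speed at r₂ (apoapsis): v₂ₜ = √(GM(2/r₂ − 1/a_t)) = 2828.13 m/s
(b) ΔV₂ = v₂ − v₂ₜ = 2536.33 m/s ≈ 0.5351 AU/year
(c) ΔV_total = ΔV₁ + ΔV₂ = 6706.12 m/s ≈ 1.415 AU/year

Final answer:
(a) ΔV₁ = 0.8797 AU/year
(b) ΔV₂ = 0.5351 AU/year
(c) ΔV_total = 1.415 AU/year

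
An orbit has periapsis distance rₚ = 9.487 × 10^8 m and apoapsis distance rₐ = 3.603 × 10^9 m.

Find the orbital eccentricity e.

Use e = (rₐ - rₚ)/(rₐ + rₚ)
rₚ = 9.487 × 10^8 m
rₐ = 3.603 × 10^9 m
rₐ − rₚ = 2.6543 × 10^9 m
rₐ + rₚ = 4.5517 × 10^9 m
e = (rₐ − rₚ)/(rₐ + rₚ) = 0.583145

Final answer: e = 0.5831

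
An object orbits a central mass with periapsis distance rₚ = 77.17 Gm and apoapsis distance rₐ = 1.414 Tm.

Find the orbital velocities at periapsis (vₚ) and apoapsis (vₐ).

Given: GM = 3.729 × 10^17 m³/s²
rₚ = 77.17 Gm = 7.717 × 10^10 m
rₐ = 1.414 Tm = 1.414 × 10^12 m
GM = 3.729 × 10^17 m³/s²
a = (rₚ + rₐ)/2 = 7.45585 × 10^11 m
Vis-viva: v² = GM (2/r − 1/a)
vₚ² = 3.729 × 10^17 × (2.59168 × 10^-11 − 1.34123 × 10^-12) = 9.16423 × 10^6 m²/s²
vₚ = 3027.25 m/s ≈ 3.027 km/s
vₐ² = 3.729 × 10^17 × (1.41443 × 10^-12 − 1.34123 × 10^-12) = 27295.7 m²/s²
vₐ = 165.214 m/s ≈ 165.2 m/s

Final answer: vₚ = 3.027 km/s, vₐ = 165.2 m/s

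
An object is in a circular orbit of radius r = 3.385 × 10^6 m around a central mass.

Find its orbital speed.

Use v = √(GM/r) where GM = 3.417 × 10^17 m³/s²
r = 3.385 × 10^6 m
GM = 3.417 × 10^17 m³/s²
GM/r = (3.417 × 10^17) / (3.385 × 10^6) = 1.00945 × 10^11 m²/s²
v = √(GM/r) = 317719 m/s ≈ 317.7 km/s

Final answer: 317.7 km/s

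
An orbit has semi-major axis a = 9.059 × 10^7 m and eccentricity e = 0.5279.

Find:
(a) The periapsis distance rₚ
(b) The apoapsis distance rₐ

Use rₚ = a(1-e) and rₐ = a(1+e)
a = 9.059 × 10^7 m
e = 0.5279:  1 − e = 0.4721,  1 + e = 1.5279
(a) rₚ = a(1 − e) = 9.059 × 10^7 m × 0.4721 = 4.27675 × 10^7 m ≈ 4.277 × 10^7 m
(b) rₐ = a(1 + e) = 9.059 × 10^7 m × 1.5279 = 1.38412 × 10^8 m ≈ 1.384 × 10^8 m

Final answer:
(a) rₚ = 4.277 × 10^7 m
(b) rₐ = 1.384 × 10^8 m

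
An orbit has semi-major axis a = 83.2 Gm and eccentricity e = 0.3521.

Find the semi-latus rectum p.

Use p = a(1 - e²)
a = 83.2 Gm = 8.32 × 10^10 m
e = 0.3521,  e² = 0.123974,  1 − e² = 0.876026
p = a(1 − e²) = 8.32 × 10^10 m × 0.876026 = 7.28853 × 10^10 m ≈ 72.89 Gm

Final answer: p = 72.89 Gm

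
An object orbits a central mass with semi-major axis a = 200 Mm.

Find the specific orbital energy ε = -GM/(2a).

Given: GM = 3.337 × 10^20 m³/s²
a = 200 Mm = 2 × 10^8 m
GM = 3.337 × 10^20 m³/s²
2a = 4 × 10^8 m
ε = −GM/(2a) = -8.3425 × 10^11 J/kg ≈ -834.2 GJ/kg

Final answer: -834.2 GJ/kg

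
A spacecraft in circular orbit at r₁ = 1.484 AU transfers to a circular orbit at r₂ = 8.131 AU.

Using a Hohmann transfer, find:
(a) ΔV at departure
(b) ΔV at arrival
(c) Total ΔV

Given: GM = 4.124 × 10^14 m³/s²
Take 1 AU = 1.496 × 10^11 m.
r₁ = 1.484 AU = 2.22006 × 10^11 m
r₂ = 8.131 AU = 1.2164 × 10^12 m
GM = 4.124 × 10^14 m³/s²
Transfer ellipse: a_t = (r₁ + r₂)/2 = 7.19202 × 10^11 m
Circular speed at r₁: v₁ = √(GM/r₁) = 43.0999 m/s
Transfer speed at r₁ (periapsis): v₁ₜ = √(GM(2/r₁ − 1/a_t)) = 56.0517 m/s
(a) ΔV₁ = v₁ₜ − v₁ = 12.9518 m/s ≈ 12.95 m/s
Circular speed at r₂: v₂ = √(GM/r₂) = 18.4129 m/s
Transfer speed at r₂ (apoapsis): v₂ₜ = √(GM(2/r₂ − 1/a_t)) = 10.2301 m/s
(b) ΔV₂ = v₂ − v₂ₜ = 8.1828 m/s ≈ 8.183 m/s
(c) ΔV_total = ΔV₁ + ΔV₂ = 21.1346 m/s ≈ 21.13 m/s

Final answer:
(a) ΔV₁ = 12.95 m/s
(b) ΔV₂ = 8.183 m/s
(c) ΔV_total = 21.13 m/s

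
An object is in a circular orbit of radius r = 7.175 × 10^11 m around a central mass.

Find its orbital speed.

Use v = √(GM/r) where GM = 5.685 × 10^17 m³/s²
r = 7.175 × 10^11 m
GM = 5.685 × 10^17 m³/s²
GM/r = (5.685 × 10^17) / (7.175 × 10^11) = 792334 m²/s²
v = √(GM/r) = 890.132 m/s ≈ 890.1 m/s

Final answer: 890.1 m/s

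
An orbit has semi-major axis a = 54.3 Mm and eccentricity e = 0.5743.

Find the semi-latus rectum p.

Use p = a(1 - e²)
a = 54.3 Mm = 5.43 × 10^7 m
e = 0.5743,  e² = 0.32982,  1 − e² = 0.67018
p = a(1 − e²) = 5.43 × 10^7 m × 0.67018 = 3.63907 × 10^7 m ≈ 36.39 Mm

Final answer: p = 36.39 Mm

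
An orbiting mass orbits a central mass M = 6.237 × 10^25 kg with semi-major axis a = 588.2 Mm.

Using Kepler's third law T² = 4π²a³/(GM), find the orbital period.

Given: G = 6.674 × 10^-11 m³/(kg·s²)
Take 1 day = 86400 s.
M = 6.237 × 10^25 kg
GM = G × M = 6.674 × 10^-11 × 6.237 × 10^25 = 4.16257 × 10^15 m³/s²
a = 588.2 Mm = 5.882 × 10^8 m
a³ = 2.03505 × 10^26 m³
T = 2π √(a³/GM) = 2π √((2.03505 × 10^26) / (4.16257 × 10^15)) = 2π × 221109 s
T = 1.38927 × 10^6 s ≈ 16.08 days

Final answer: 16.08 days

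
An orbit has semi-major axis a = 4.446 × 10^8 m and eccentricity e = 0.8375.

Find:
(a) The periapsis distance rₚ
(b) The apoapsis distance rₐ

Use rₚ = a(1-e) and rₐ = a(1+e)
a = 4.446 × 10^8 m
e = 0.8375:  1 − e = 0.1625,  1 + e = 1.8375
(a) rₚ = a(1 − e) = 4.446 × 10^8 m × 0.1625 = 7.22475 × 10^7 m ≈ 7.225 × 10^7 m
(b) rₐ = a(1 + e) = 4.446 × 10^8 m × 1.8375 = 8.16952 × 10^8 m ≈ 8.17 × 10^8 m

Final answer:
(a) rₚ = 7.225 × 10^7 m
(b) rₐ = 8.17 × 10^8 m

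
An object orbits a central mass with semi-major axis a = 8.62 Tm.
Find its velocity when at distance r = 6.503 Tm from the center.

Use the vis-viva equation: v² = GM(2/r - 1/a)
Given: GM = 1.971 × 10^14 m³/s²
a = 8.62 Tm = 8.62 × 10^12 m
r = 6.503 Tm = 6.503 × 10^12 m
GM = 1.971 × 10^14 m³/s²
2/r − 1/a = 3.0755 × 10^-13 − 1.16009 × 10^-13 = 1.91541 × 10^-13 m⁻¹
v² = GM (2/r − 1/a) = 37.7527 m²/s²
v = 6.14433 m/s ≈ 6.144 m/s

Final answer: 6.144 m/s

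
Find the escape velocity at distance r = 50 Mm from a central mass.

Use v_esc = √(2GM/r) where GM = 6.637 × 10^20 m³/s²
r = 50 Mm = 5 × 10^7 m
GM = 6.637 × 10^20 m³/s²
2GM/r = 2 × (6.637 × 10^20) / (5 × 10^7) = 2.6548 × 10^13 m²/s²
v_esc = √(2GM/r) = 5.15248 × 10^6 m/s ≈ 5152 km/s

Final answer: 5152 km/s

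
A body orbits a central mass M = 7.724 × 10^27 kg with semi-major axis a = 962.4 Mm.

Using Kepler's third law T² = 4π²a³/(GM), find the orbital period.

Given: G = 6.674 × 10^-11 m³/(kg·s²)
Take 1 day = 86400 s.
M = 7.724 × 10^27 kg
GM = G × M = 6.674 × 10^-11 × 7.724 × 10^27 = 5.155 × 10^17 m³/s²
a = 962.4 Mm = 9.624 × 10^8 m
a³ = 8.91388 × 10^26 m³
T = 2π √(a³/GM) = 2π √((8.91388 × 10^26) / (5.155 × 10^17)) = 2π × 41583.3 s
T = 261276 s ≈ 3.024 days

Final answer: 3.024 days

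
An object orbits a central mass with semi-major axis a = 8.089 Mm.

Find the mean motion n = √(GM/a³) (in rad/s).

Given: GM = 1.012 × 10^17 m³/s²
a = 8.089 Mm = 8.089 × 10^6 m
GM = 1.012 × 10^17 m³/s²
a³ = 5.29279 × 10^20 m³
GM/a³ = (1.012 × 10^17) / (5.29279 × 10^20) = 0.000191204 s⁻²
n = √(GM/a³) = 0.0138276 rad/s ≈ 0.01383 rad/s

Final answer: n = 0.01383 rad/s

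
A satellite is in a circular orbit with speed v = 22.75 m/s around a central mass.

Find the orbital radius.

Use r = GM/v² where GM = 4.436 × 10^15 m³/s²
v = 22.75 m/s
GM = 4.436 × 10^15 m³/s²
v² = 517.562 m²/s²
r = GM/v² = (4.436 × 10^15) / 517.562 = 8.57095 × 10^12 m ≈ 8.571 Tm

Final answer: 8.571 Tm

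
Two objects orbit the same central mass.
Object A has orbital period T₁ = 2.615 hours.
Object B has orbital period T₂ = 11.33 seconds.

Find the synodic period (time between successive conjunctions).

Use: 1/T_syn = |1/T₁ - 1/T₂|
T₁ = 2.615 hours = 9414 s
T₂ = 11.33 seconds
1/T₁ = 0.000106225 s⁻¹
1/T₂ = 0.0882613 s⁻¹
|1/T₁ − 1/T₂| = 0.088155 s⁻¹
T_syn = 1 / |1/T₁ − 1/T₂| = 11.3437 s ≈ 11.34 seconds

Final answer: T_syn = 11.34 seconds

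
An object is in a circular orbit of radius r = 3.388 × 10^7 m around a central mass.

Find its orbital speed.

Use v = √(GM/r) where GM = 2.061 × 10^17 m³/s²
r = 3.388 × 10^7 m
GM = 2.061 × 10^17 m³/s²
GM/r = (2.061 × 10^17) / (3.388 × 10^7) = 6.08323 × 10^9 m²/s²
v = √(GM/r) = 77995.1 m/s ≈ 78 km/s

Final answer: 78 km/s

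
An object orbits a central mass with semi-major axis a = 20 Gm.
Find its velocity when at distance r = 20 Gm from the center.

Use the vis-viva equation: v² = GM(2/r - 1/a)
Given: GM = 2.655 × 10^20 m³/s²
a = 20 Gm = 2 × 10^10 m
r = 20 Gm = 2 × 10^10 m
GM = 2.655 × 10^20 m³/s²
2/r − 1/a = 1 × 10^-10 − 5 × 10^-11 = 5 × 10^-11 m⁻¹
v² = GM (2/r − 1/a) = 1.3275 × 10^10 m²/s²
v = 115217 m/s ≈ 115.2 km/s

Final answer: 115.2 km/s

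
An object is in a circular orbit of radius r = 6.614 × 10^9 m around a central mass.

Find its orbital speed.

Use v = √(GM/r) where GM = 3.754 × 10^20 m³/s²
r = 6.614 × 10^9 m
GM = 3.754 × 10^20 m³/s²
GM/r = (3.754 × 10^20) / (6.614 × 10^9) = 5.67584 × 10^10 m²/s²
v = √(GM/r) = 238240 m/s ≈ 238.2 km/s

Final answer: 238.2 km/s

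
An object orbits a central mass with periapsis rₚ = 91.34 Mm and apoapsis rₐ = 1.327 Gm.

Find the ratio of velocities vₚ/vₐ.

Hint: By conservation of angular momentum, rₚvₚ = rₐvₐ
rₚ = 91.34 Mm = 9.134 × 10^7 m
rₐ = 1.327 Gm = 1.327 × 10^9 m
rₚvₚ = rₐvₐ  ⇒  vₚ/vₐ = rₐ/rₚ
vₚ/vₐ = (1.327 × 10^9) / (9.134 × 10^7) = 14.5281

Final answer: vₚ/vₐ = 14.53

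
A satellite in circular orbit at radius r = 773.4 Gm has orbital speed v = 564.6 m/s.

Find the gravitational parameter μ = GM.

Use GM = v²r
r = 773.4 Gm = 7.734 × 10^11 m
v = 564.6 m/s
v² = 318773 m²/s²
GM = v²r = 318773 × 7.734 × 10^11 = 2.46539 × 10^17 m³/s²
GM ≈ 2.465 × 10^17 m³/s²

Final answer: GM = 2.465 × 10^17 m³/s²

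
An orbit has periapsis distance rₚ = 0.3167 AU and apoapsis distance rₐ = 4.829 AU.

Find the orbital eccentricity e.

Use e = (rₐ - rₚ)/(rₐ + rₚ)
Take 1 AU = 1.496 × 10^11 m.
rₚ = 0.3167 AU = 4.73783 × 10^10 m
rₐ = 4.829 AU = 7.22418 × 10^11 m
rₐ − rₚ = 6.7504 × 10^11 m
rₐ + rₚ = 7.69797 × 10^11 m
e = (rₐ − rₚ)/(rₐ + rₚ) = 0.876907

Final answer: e = 0.8769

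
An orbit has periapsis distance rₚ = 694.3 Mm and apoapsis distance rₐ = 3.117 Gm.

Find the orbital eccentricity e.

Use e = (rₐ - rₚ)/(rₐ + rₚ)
rₚ = 694.3 Mm = 6.943 × 10^8 m
rₐ = 3.117 Gm = 3.117 × 10^9 m
rₐ − rₚ = 2.4227 × 10^9 m
rₐ + rₚ = 3.8113 × 10^9 m
e = (rₐ − rₚ)/(rₐ + rₚ) = 0.635662

Final answer: e = 0.6357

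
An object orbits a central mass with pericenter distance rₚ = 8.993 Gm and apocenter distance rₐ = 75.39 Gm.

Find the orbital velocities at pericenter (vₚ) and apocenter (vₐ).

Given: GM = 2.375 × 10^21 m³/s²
rₚ = 8.993 Gm = 8.993 × 10^9 m
rₐ = 75.39 Gm = 7.539 × 10^10 m
GM = 2.375 × 10^21 m³/s²
a = (rₚ + rₐ)/2 = 4.21915 × 10^10 m
Vis-viva: v² = GM (2/r − 1/a)
vₚ² = 2.375 × 10^21 × (2.22395 × 10^-10 − 2.37015 × 10^-11) = 4.71898 × 10^11 m²/s²
vₚ = 686948 m/s ≈ 686.9 km/s
vₐ² = 2.375 × 10^21 × (2.65287 × 10^-11 − 2.37015 × 10^-11) = 6.71474 × 10^9 m²/s²
vₐ = 81943.5 m/s ≈ 81.94 km/s

Final answer: vₚ = 686.9 km/s, vₐ = 81.94 km/s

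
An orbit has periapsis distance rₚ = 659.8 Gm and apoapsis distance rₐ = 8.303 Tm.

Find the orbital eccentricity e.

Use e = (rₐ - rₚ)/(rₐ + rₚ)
rₚ = 659.8 Gm = 6.598 × 10^11 m
rₐ = 8.303 Tm = 8.303 × 10^12 m
rₐ − rₚ = 7.6432 × 10^12 m
rₐ + rₚ = 8.9628 × 10^12 m
e = (rₐ − rₚ)/(rₐ + rₚ) = 0.852769

Final answer: e = 0.8528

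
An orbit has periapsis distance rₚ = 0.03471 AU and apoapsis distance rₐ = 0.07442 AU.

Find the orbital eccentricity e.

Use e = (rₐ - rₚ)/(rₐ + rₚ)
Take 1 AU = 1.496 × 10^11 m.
rₚ = 0.03471 AU = 5.19262 × 10^9 m
rₐ = 0.07442 AU = 1.11332 × 10^10 m
rₐ − rₚ = 5.94062 × 10^9 m
rₐ + rₚ = 1.63258 × 10^10 m
e = (rₐ − rₚ)/(rₐ + rₚ) = 0.363878

Final answer: e = 0.3639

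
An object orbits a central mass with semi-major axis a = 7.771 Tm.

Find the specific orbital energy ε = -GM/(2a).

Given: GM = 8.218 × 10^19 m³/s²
a = 7.771 Tm = 7.771 × 10^12 m
GM = 8.218 × 10^19 m³/s²
2a = 1.5542 × 10^13 m
ε = −GM/(2a) = -5.28761 × 10^6 J/kg ≈ -5.288 MJ/kg

Final answer: -5.288 MJ/kg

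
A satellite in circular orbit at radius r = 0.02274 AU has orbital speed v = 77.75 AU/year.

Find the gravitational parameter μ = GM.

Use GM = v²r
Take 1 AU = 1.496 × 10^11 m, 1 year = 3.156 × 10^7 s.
r = 0.02274 AU = 3.4019 × 10^9 m
v = 77.75 AU/year = 368549 m/s
v² = 1.35828 × 10^11 m²/s²
GM = v²r = 1.35828 × 10^11 × 3.4019 × 10^9 = 4.62075 × 10^20 m³/s²
GM ≈ 4.621 × 10^20 m³/s²

Final answer: GM = 4.621 × 10^20 m³/s²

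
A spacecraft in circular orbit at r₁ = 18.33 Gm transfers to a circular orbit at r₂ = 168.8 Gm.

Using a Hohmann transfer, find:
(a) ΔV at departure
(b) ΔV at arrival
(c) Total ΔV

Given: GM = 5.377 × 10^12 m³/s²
r₁ = 18.33 Gm = 1.833 × 10^10 m
r₂ = 168.8 Gm = 1.688 × 10^11 m
GM = 5.377 × 10^12 m³/s²
Transfer ellipse: a_t = (r₁ + r₂)/2 = 9.3565 × 10^10 m
Circular speed at r₁: v₁ = √(GM/r₁) = 17.1273 m/s
Transfer speed at r₁ (periapsis): v₁ₜ = √(GM(2/r₁ − 1/a_t)) = 23.0048 m/s
(a) ΔV₁ = v₁ₜ − v₁ = 5.8775 m/s ≈ 5.877 m/s
Circular speed at r₂: v₂ = √(GM/r₂) = 5.64396 m/s
Transfer speed at r₂ (apoapsis): v₂ₜ = √(GM(2/r₂ − 1/a_t)) = 2.49809 m/s
(b) ΔV₂ = v₂ − v₂ₜ = 3.14587 m/s ≈ 3.146 m/s
(c) ΔV_total = ΔV₁ + ΔV₂ = 9.02336 m/s ≈ 9.023 m/s

Final answer:
(a) ΔV₁ = 5.877 m/s
(b) ΔV₂ = 3.146 m/s
(c) ΔV_total = 9.023 m/s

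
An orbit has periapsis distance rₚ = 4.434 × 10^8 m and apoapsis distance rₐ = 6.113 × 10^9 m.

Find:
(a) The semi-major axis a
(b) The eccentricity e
rₚ = 4.434 × 10^8 m
rₐ = 6.113 × 10^9 m
(a) a = (rₚ + rₐ)/2 = 3.2782 × 10^9 m ≈ 3.278 × 10^9 m
(b) e = (rₐ − rₚ)/(rₐ + rₚ) = (5.6696 × 10^9) / (6.5564 × 10^9) = 0.864743

Final answer:
(a) a = 3.278 × 10^9 m
(b) e = 0.8647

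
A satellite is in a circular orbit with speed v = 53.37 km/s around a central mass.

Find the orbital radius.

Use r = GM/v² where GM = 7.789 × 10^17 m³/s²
v = 53.37 km/s = 53370 m/s
GM = 7.789 × 10^17 m³/s²
v² = 2.84836 × 10^9 m²/s²
r = GM/v² = (7.789 × 10^17) / (2.84836 × 10^9) = 2.73456 × 10^8 m ≈ 2.735 × 10^8 m

Final answer: 2.735 × 10^8 m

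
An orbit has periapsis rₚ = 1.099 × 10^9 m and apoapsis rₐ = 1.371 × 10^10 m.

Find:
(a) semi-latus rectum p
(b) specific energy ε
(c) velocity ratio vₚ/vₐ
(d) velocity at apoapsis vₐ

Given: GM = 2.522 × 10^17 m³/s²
rₚ = 1.099 × 10^9 m
rₐ = 1.371 × 10^10 m
GM = 2.522 × 10^17 m³/s²
a = (rₚ + rₐ)/2 = 7.4045 × 10^9 m
e = (rₐ − rₚ)/(rₐ + rₚ) = (1.2611 × 10^10) / (1.4809 × 10^10) = 0.851577
(a) 1 − e² = 0.274817;  p = a(1 − e²) = 7.4045 × 10^9 × 0.274817 = 2.03488 × 10^9 m ≈ 2.035 × 10^9 m
(b) 2a = 1.4809 × 10^10 m;  ε = −GM/(2a) = -1.70302 × 10^7 J/kg ≈ -17.03 MJ/kg
(c) vₚ/vₐ = rₐ/rₚ (angular momentum) = (1.371 × 10^10) / (1.099 × 10^9) = 12.475 ≈ 12.47
(d) vₐ² = GM (2/rₐ − 1/a) = 2.522 × 10^17 × (1.45879 × 10^-10 − 1.35053 × 10^-10) = 2.7303 × 10^6 m²/s²;  vₐ = 1652.36 m/s ≈ 1.652 km/s

Final answer:
(a) semi-latus rectum p = 2.035 × 10^9 m
(b) specific energy ε = -17.03 MJ/kg
(c) velocity ratio vₚ/vₐ = 12.47
(d) velocity at apoapsis vₐ = 1.652 km/s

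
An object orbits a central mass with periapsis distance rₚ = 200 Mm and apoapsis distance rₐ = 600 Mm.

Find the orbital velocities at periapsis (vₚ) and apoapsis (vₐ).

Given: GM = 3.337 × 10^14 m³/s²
rₚ = 200 Mm = 2 × 10^8 m
rₐ = 600 Mm = 6 × 10^8 m
GM = 3.337 × 10^14 m³/s²
a = (rₚ + rₐ)/2 = 4 × 10^8 m
Vis-viva: v² = GM (2/r − 1/a)
vₚ² = 3.337 × 10^14 × (1 × 10^-8 − 2.5 × 10^-9) = 2.50275 × 10^6 m²/s²
vₚ = 1582.01 m/s ≈ 1.582 km/s
vₐ² = 3.337 × 10^14 × (3.33333 × 10^-9 − 2.5 × 10^-9) = 278083 m²/s²
vₐ = 527.336 m/s ≈ 527.3 m/s

Final answer: vₚ = 1.582 km/s, vₐ = 527.3 m/s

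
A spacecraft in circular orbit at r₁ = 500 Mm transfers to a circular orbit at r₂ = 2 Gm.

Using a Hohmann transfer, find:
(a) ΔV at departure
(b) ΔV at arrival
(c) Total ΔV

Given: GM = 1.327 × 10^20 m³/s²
r₁ = 500 Mm = 5 × 10^8 m
r₂ = 2 Gm = 2 × 10^9 m
GM = 1.327 × 10^20 m³/s²
Transfer ellipse: a_t = (r₁ + r₂)/2 = 1.25 × 10^9 m
Circular speed at r₁: v₁ = √(GM/r₁) = 515170 m/s
Transfer speed at r₁ (periapsis): v₁ₜ = √(GM(2/r₁ − 1/a_t)) = 651644 m/s
(a) ΔV₁ = v₁ₜ − v₁ = 136474 m/s ≈ 136.5 km/s
Circular speed at r₂: v₂ = √(GM/r₂) = 257585 m/s
Transfer speed at r₂ (apoapsis): v₂ₜ = √(GM(2/r₂ − 1/a_t)) = 162911 m/s
(b) ΔV₂ = v₂ − v₂ₜ = 94673.9 m/s ≈ 94.67 km/s
(c) ΔV_total = ΔV₁ + ΔV₂ = 231148 m/s ≈ 231.1 km/s

Final answer:
(a) ΔV₁ = 136.5 km/s
(b) ΔV₂ = 94.67 km/s
(c) ΔV_total = 231.1 km/s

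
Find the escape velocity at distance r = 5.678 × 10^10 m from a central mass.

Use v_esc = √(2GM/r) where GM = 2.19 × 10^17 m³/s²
r = 5.678 × 10^10 m
GM = 2.19 × 10^17 m³/s²
2GM/r = 2 × (2.19 × 10^17) / (5.678 × 10^10) = 7.71398 × 10^6 m²/s²
v_esc = √(2GM/r) = 2777.41 m/s ≈ 2.777 km/s

Final answer: 2.777 km/s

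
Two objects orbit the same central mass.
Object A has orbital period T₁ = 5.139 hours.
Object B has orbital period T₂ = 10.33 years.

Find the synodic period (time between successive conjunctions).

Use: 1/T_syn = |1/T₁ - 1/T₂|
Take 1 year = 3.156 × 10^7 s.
T₁ = 5.139 hours = 18500.4 s
T₂ = 10.33 years = 3.26015 × 10^8 s
1/T₁ = 5.40529 × 10^-5 s⁻¹
1/T₂ = 3.06735 × 10^-9 s⁻¹
|1/T₁ − 1/T₂| = 5.40498 × 10^-5 s⁻¹
T_syn = 1 / |1/T₁ − 1/T₂| = 18501.4 s ≈ 5.139 hours

Final answer: T_syn = 5.139 hours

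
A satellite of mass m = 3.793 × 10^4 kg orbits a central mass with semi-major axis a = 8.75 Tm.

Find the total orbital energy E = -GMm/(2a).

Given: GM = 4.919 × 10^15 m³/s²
a = 8.75 Tm = 8.75 × 10^12 m
GM = 4.919 × 10^15 m³/s²
2a = 1.75 × 10^13 m
GMm = 4.919 × 10^15 × 37930 = 1.86578 × 10^20 m³·kg/s²
E = −GMm/(2a) = -1.06616 × 10^7 J ≈ -10.66 MJ

Final answer: -10.66 MJ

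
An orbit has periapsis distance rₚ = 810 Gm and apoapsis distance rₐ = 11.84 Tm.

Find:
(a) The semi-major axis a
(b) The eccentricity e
rₚ = 810 Gm = 8.1 × 10^11 m
rₐ = 11.84 Tm = 1.184 × 10^13 m
(a) a = (rₚ + rₐ)/2 = 6.325 × 10^12 m ≈ 6.325 Tm
(b) e = (rₐ − rₚ)/(rₐ + rₚ) = (1.103 × 10^13) / (1.265 × 10^13) = 0.871937

Final answer:
(a) a = 6.325 Tm
(b) e = 0.8719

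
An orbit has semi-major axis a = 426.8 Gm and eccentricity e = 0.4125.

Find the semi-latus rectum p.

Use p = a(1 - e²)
a = 426.8 Gm = 4.268 × 10^11 m
e = 0.4125,  e² = 0.170156,  1 − e² = 0.829844
p = a(1 − e²) = 4.268 × 10^11 m × 0.829844 = 3.54177 × 10^11 m ≈ 354.2 Gm

Final answer: p = 354.2 Gm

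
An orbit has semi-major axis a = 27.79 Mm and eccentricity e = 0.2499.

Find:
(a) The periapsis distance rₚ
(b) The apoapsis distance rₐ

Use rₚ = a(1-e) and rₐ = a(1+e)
a = 27.79 Mm = 2.779 × 10^7 m
e = 0.2499:  1 − e = 0.7501,  1 + e = 1.2499
(a) rₚ = a(1 − e) = 2.779 × 10^7 m × 0.7501 = 2.08453 × 10^7 m ≈ 20.85 Mm
(b) rₐ = a(1 + e) = 2.779 × 10^7 m × 1.2499 = 3.47347 × 10^7 m ≈ 34.73 Mm

Final answer:
(a) rₚ = 20.85 Mm
(b) rₐ = 34.73 Mm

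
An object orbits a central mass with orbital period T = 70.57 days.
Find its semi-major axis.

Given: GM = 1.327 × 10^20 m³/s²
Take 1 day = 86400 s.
T = 70.57 days = 6.09725 × 10^6 s
GM = 1.327 × 10^20 m³/s²
Kepler's third law: a³ = GM T² / (4π²)
T² = 3.71764 × 10^13 s²
a³ = (1.327 × 10^20) × (3.71764 × 10^13) / (4π²) = 1.24962 × 10^32 m³
a = (a³)^(1/3) = 4.9995 × 10^10 m ≈ 49.99 Gm

Final answer: 49.99 Gm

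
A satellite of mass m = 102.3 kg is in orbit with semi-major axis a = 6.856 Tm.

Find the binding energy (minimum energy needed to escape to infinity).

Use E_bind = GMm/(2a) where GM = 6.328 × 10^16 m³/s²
a = 6.856 Tm = 6.856 × 10^12 m
GM = 6.328 × 10^16 m³/s²
m = 102.3 kg
GMm = 6.328 × 10^16 × 102.3 = 6.47354 × 10^18 m³·kg/s²
2a = 1.3712 × 10^13 m
E_bind = GMm/(2a) = 472108 J ≈ 472.1 kJ

Final answer: 472.1 kJ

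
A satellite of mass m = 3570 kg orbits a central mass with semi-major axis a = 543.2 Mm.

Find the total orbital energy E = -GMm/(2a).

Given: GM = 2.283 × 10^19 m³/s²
a = 543.2 Mm = 5.432 × 10^8 m
GM = 2.283 × 10^19 m³/s²
2a = 1.0864 × 10^9 m
GMm = 2.283 × 10^19 × 3570 = 8.15031 × 10^22 m³·kg/s²
E = −GMm/(2a) = -7.50213 × 10^13 J ≈ -75.02 TJ

Final answer: -75.02 TJ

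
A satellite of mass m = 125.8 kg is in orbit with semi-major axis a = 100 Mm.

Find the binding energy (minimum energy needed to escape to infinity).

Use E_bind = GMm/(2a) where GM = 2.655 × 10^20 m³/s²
a = 100 Mm = 1 × 10^8 m
GM = 2.655 × 10^20 m³/s²
m = 125.8 kg
GMm = 2.655 × 10^20 × 125.8 = 3.33999 × 10^22 m³·kg/s²
2a = 2 × 10^8 m
E_bind = GMm/(2a) = 1.66999 × 10^14 J ≈ 167 TJ

Final answer: 167 TJ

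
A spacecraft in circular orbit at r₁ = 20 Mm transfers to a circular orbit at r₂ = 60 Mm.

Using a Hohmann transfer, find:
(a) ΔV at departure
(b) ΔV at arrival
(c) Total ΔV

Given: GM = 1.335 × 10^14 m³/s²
r₁ = 20 Mm = 2 × 10^7 m
r₂ = 60 Mm = 6 × 10^7 m
GM = 1.335 × 10^14 m³/s²
Transfer ellipse: a_t = (r₁ + r₂)/2 = 4 × 10^7 m
Circular speed at r₁: v₁ = √(GM/r₁) = 2583.6 m/s
Transfer speed at r₁ (periapsis): v₁ₜ = √(GM(2/r₁ − 1/a_t)) = 3164.25 m/s
(a) ΔV₁ = v₁ₜ − v₁ = 580.651 m/s ≈ 580.7 m/s
Circular speed at r₂: v₂ = √(GM/r₂) = 1491.64 m/s
Transfer speed at r₂ (apoapsis): v₂ₜ = √(GM(2/r₂ − 1/a_t)) = 1054.75 m/s
(b) ΔV₂ = v₂ − v₂ₜ = 436.892 m/s ≈ 436.9 m/s
(c) ΔV_total = ΔV₁ + ΔV₂ = 1017.54 m/s ≈ 1.018 km/s

Final answer:
(a) ΔV₁ = 580.7 m/s
(b) ΔV₂ = 436.9 m/s
(c) ΔV_total = 1.018 km/s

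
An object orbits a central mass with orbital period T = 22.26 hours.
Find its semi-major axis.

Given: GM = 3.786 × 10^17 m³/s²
T = 22.26 hours = 80136 s
GM = 3.786 × 10^17 m³/s²
Kepler's third law: a³ = GM T² / (4π²)
T² = 6.42178 × 10^9 s²
a³ = (3.786 × 10^17) × (6.42178 × 10^9) / (4π²) = 6.15852 × 10^25 m³
a = (a³)^(1/3) = 3.94904 × 10^8 m ≈ 3.949 × 10^8 m

Final answer: 3.949 × 10^8 m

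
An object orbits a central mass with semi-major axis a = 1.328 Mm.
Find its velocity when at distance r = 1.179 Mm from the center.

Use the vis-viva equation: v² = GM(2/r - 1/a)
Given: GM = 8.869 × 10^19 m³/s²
a = 1.328 Mm = 1.328 × 10^6 m
r = 1.179 Mm = 1.179 × 10^6 m
GM = 8.869 × 10^19 m³/s²
2/r − 1/a = 1.69635 × 10^-6 − 7.53012 × 10^-7 = 9.43341 × 10^-7 m⁻¹
v² = GM (2/r − 1/a) = 8.36649 × 10^13 m²/s²
v = 9.14685 × 10^6 m/s ≈ 9147 km/s

Final answer: 9147 km/s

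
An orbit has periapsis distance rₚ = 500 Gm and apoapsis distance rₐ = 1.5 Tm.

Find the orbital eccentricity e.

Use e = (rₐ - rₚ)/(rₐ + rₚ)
rₚ = 500 Gm = 5 × 10^11 m
rₐ = 1.5 Tm = 1.5 × 10^12 m
rₐ − rₚ = 1 × 10^12 m
rₐ + rₚ = 2 × 10^12 m
e = (rₐ − rₚ)/(rₐ + rₚ) = 0.5

Final answer: e = 0.5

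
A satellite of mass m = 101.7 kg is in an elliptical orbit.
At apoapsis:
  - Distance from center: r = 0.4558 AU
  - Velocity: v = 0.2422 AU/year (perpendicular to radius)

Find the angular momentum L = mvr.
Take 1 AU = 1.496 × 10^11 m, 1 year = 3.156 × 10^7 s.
r = 0.4558 AU = 6.81877 × 10^10 m
v = 0.2422 AU/year = 1148.07 m/s
vr = 1148.07 × 6.81877 × 10^10 = 7.82843 × 10^13 m²/s
L = m × vr = 101.7 × 7.82843 × 10^13 = 7.96151 × 10^15 kg·m²/s ≈ 7.962 × 10^15 kg·m²/s

Final answer: L = 7.962 × 10^15 kg·m²/s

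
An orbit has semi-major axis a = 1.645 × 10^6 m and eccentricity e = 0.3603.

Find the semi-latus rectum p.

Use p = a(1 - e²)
a = 1.645 × 10^6 m
e = 0.3603,  e² = 0.129816,  1 − e² = 0.870184
p = a(1 − e²) = 1.645 × 10^6 m × 0.870184 = 1.43145 × 10^6 m ≈ 1.431 × 10^6 m

Final answer: p = 1.431 × 10^6 m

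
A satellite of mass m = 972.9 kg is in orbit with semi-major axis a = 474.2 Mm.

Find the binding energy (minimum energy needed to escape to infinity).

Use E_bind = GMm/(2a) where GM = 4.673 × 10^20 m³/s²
a = 474.2 Mm = 4.742 × 10^8 m
GM = 4.673 × 10^20 m³/s²
m = 972.9 kg
GMm = 4.673 × 10^20 × 972.9 = 4.54636 × 10^23 m³·kg/s²
2a = 9.484 × 10^8 m
E_bind = GMm/(2a) = 4.79372 × 10^14 J ≈ 479.4 TJ

Final answer: 479.4 TJ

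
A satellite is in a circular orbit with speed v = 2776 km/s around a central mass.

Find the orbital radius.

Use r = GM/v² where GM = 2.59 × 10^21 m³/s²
v = 2776 km/s = 2.776 × 10^6 m/s
GM = 2.59 × 10^21 m³/s²
v² = 7.70618 × 10^12 m²/s²
r = GM/v² = (2.59 × 10^21) / (7.70618 × 10^12) = 3.36094 × 10^8 m ≈ 336.1 Mm

Final answer: 336.1 Mm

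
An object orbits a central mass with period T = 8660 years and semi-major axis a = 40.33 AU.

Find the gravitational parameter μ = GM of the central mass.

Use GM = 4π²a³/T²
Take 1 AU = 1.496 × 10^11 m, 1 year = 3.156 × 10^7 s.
T = 8660 years = 2.7331 × 10^11 s
a = 40.33 AU = 6.03337 × 10^12 m
a³ = 2.19624 × 10^38 m³
T² = 7.46981 × 10^22 s²
GM = 4π² × (2.19624 × 10^38) / (7.46981 × 10^22) = 1.16073 × 10^17 m³/s²
GM ≈ 1.161 × 10^17 m³/s²

Final answer: GM = 1.161 × 10^17 m³/s²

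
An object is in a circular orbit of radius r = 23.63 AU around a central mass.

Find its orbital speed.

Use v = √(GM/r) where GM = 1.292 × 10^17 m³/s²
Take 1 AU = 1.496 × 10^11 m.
r = 23.63 AU = 3.53505 × 10^12 m
GM = 1.292 × 10^17 m³/s²
GM/r = (1.292 × 10^17) / (3.53505 × 10^12) = 36548.3 m²/s²
v = √(GM/r) = 191.176 m/s ≈ 191.2 m/s

Final answer: 191.2 m/s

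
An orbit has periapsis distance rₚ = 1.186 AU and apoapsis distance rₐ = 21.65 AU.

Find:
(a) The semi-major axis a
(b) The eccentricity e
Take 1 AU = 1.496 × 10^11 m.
rₚ = 1.186 AU = 1.77426 × 10^11 m
rₐ = 21.65 AU = 3.23884 × 10^12 m
(a) a = (rₚ + rₐ)/2 = 1.70813 × 10^12 m ≈ 11.42 AU
(b) e = (rₐ − rₚ)/(rₐ + rₚ) = (3.06141 × 10^12) / (3.41627 × 10^12) = 0.896129

Final answer:
(a) a = 11.42 AU
(b) e = 0.8961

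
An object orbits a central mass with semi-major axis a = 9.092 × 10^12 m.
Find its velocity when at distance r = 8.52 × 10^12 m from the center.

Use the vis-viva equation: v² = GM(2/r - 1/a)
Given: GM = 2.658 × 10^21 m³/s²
a = 9.092 × 10^12 m
r = 8.52 × 10^12 m
GM = 2.658 × 10^21 m³/s²
2/r − 1/a = 2.34742 × 10^-13 − 1.09987 × 10^-13 = 1.24755 × 10^-13 m⁻¹
v² = GM (2/r − 1/a) = 3.31599 × 10^8 m²/s²
v = 18209.9 m/s ≈ 18.21 km/s

Final answer: 18.21 km/s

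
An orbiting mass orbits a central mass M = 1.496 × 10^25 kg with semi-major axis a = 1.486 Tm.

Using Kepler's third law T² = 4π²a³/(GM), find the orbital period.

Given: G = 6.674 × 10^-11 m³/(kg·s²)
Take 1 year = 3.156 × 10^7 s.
M = 1.496 × 10^25 kg
GM = G × M = 6.674 × 10^-11 × 1.496 × 10^25 = 9.9843 × 10^14 m³/s²
a = 1.486 Tm = 1.486 × 10^12 m
a³ = 3.28138 × 10^36 m³
T = 2π √(a³/GM) = 2π √((3.28138 × 10^36) / (9.9843 × 10^14)) = 2π × 5.73283 × 10^10 s
T = 3.60205 × 10^11 s ≈ 1.141 × 10^4 years

Final answer: 1.141 × 10^4 years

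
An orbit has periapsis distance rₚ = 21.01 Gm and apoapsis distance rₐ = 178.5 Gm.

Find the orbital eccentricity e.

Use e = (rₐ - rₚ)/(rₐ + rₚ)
rₚ = 21.01 Gm = 2.101 × 10^10 m
rₐ = 178.5 Gm = 1.785 × 10^11 m
rₐ − rₚ = 1.5749 × 10^11 m
rₐ + rₚ = 1.9951 × 10^11 m
e = (rₐ − rₚ)/(rₐ + rₚ) = 0.789384

Final answer: e = 0.7894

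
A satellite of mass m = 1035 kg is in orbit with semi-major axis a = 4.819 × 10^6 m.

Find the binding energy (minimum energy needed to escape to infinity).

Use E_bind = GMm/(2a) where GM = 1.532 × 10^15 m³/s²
a = 4.819 × 10^6 m
GM = 1.532 × 10^15 m³/s²
m = 1035 kg
GMm = 1.532 × 10^15 × 1035 = 1.58562 × 10^18 m³·kg/s²
2a = 9.638 × 10^6 m
E_bind = GMm/(2a) = 1.64518 × 10^11 J ≈ 164.5 GJ

Final answer: 164.5 GJ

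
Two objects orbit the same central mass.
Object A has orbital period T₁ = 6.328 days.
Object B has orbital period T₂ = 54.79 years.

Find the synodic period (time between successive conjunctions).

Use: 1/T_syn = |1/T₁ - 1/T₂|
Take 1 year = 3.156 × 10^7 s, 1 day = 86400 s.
T₁ = 6.328 days = 546739 s
T₂ = 54.79 years = 1.72917 × 10^9 s
1/T₁ = 1.82903 × 10^-6 s⁻¹
1/T₂ = 5.78311 × 10^-10 s⁻¹
|1/T₁ − 1/T₂| = 1.82845 × 10^-6 s⁻¹
T_syn = 1 / |1/T₁ − 1/T₂| = 546912 s ≈ 6.33 days

Final answer: T_syn = 6.33 days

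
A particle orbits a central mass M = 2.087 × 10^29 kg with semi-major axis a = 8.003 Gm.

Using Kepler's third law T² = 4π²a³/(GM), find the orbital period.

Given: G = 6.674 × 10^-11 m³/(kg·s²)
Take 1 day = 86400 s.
M = 2.087 × 10^29 kg
GM = G × M = 6.674 × 10^-11 × 2.087 × 10^29 = 1.39286 × 10^19 m³/s²
a = 8.003 Gm = 8.003 × 10^9 m
a³ = 5.12576 × 10^29 m³
T = 2π √(a³/GM) = 2π √((5.12576 × 10^29) / (1.39286 × 10^19)) = 2π × 191834 s
T = 1.20533 × 10^6 s ≈ 13.95 days

Final answer: 13.95 days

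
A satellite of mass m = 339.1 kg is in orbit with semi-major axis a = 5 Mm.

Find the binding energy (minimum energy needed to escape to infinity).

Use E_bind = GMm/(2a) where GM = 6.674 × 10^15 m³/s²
a = 5 Mm = 5 × 10^6 m
GM = 6.674 × 10^15 m³/s²
m = 339.1 kg
GMm = 6.674 × 10^15 × 339.1 = 2.26315 × 10^18 m³·kg/s²
2a = 1 × 10^7 m
E_bind = GMm/(2a) = 2.26315 × 10^11 J ≈ 226.3 GJ

Final answer: 226.3 GJ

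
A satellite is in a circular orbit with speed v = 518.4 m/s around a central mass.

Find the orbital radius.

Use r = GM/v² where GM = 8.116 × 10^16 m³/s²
v = 518.4 m/s
GM = 8.116 × 10^16 m³/s²
v² = 268739 m²/s²
r = GM/v² = (8.116 × 10^16) / 268739 = 3.02004 × 10^11 m ≈ 3.02 × 10^11 m

Final answer: 3.02 × 10^11 m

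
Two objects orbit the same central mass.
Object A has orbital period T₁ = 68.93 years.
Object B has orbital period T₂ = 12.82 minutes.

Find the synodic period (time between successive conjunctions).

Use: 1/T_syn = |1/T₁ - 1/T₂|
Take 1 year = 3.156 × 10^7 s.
T₁ = 68.93 years = 2.17543 × 10^9 s
T₂ = 12.82 minutes = 769.2 s
1/T₁ = 4.59679 × 10^-10 s⁻¹
1/T₂ = 0.00130005 s⁻¹
|1/T₁ − 1/T₂| = 0.00130005 s⁻¹
T_syn = 1 / |1/T₁ − 1/T₂| = 769.2 s ≈ 12.82 minutes

Final answer: T_syn = 12.82 minutes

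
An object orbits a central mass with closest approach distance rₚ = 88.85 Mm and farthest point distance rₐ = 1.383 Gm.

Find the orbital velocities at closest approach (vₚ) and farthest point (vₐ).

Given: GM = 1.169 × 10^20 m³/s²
rₚ = 88.85 Mm = 8.885 × 10^7 m
rₐ = 1.383 Gm = 1.383 × 10^9 m
GM = 1.169 × 10^20 m³/s²
a = (rₚ + rₐ)/2 = 7.35925 × 10^8 m
Vis-viva: v² = GM (2/r − 1/a)
vₚ² = 1.169 × 10^20 × (2.25098 × 10^-8 − 1.35883 × 10^-9) = 2.47255 × 10^12 m²/s²
vₚ = 1.57244 × 10^6 m/s ≈ 1572 km/s
vₐ² = 1.169 × 10^20 × (1.44613 × 10^-9 − 1.35883 × 10^-9) = 1.02051 × 10^10 m²/s²
vₐ = 101020 m/s ≈ 101 km/s

Final answer: vₚ = 1572 km/s, vₐ = 101 km/s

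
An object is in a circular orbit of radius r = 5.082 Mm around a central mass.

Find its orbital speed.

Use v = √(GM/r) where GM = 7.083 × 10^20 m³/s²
r = 5.082 Mm = 5.082 × 10^6 m
GM = 7.083 × 10^20 m³/s²
GM/r = (7.083 × 10^20) / (5.082 × 10^6) = 1.39374 × 10^14 m²/s²
v = √(GM/r) = 1.18057 × 10^7 m/s ≈ 1.181 × 10^4 km/s

Final answer: 1.181 × 10^4 km/s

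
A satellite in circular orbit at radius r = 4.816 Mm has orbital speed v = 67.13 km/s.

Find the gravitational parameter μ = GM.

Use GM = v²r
r = 4.816 Mm = 4.816 × 10^6 m
v = 67.13 km/s = 67130 m/s
v² = 4.50644 × 10^9 m²/s²
GM = v²r = 4.50644 × 10^9 × 4.816 × 10^6 = 2.1703 × 10^16 m³/s²
GM ≈ 2.17 × 10^16 m³/s²

Final answer: GM = 2.17 × 10^16 m³/s²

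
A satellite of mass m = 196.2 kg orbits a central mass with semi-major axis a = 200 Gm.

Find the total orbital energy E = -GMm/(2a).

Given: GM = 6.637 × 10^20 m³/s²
a = 200 Gm = 2 × 10^11 m
GM = 6.637 × 10^20 m³/s²
2a = 4 × 10^11 m
GMm = 6.637 × 10^20 × 196.2 = 1.30218 × 10^23 m³·kg/s²
E = −GMm/(2a) = -3.25545 × 10^11 J ≈ -325.5 GJ

Final answer: -325.5 GJ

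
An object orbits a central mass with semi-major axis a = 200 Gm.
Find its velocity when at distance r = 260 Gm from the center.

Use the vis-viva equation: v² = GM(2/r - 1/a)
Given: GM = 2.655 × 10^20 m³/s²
a = 200 Gm = 2 × 10^11 m
r = 260 Gm = 2.6 × 10^11 m
GM = 2.655 × 10^20 m³/s²
2/r − 1/a = 7.69231 × 10^-12 − 5 × 10^-12 = 2.69231 × 10^-12 m⁻¹
v² = GM (2/r − 1/a) = 7.14808 × 10^8 m²/s²
v = 26735.9 m/s ≈ 26.74 km/s

Final answer: 26.74 km/s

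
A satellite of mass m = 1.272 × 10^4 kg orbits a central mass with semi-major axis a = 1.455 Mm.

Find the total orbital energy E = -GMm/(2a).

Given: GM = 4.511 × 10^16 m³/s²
a = 1.455 Mm = 1.455 × 10^6 m
GM = 4.511 × 10^16 m³/s²
2a = 2.91 × 10^6 m
GMm = 4.511 × 10^16 × 12720 = 5.73799 × 10^20 m³·kg/s²
E = −GMm/(2a) = -1.97182 × 10^14 J ≈ -197.2 TJ

Final answer: -197.2 TJ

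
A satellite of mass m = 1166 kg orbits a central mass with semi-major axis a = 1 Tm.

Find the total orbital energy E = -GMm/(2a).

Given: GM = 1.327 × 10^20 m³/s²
a = 1 Tm = 1 × 10^12 m
GM = 1.327 × 10^20 m³/s²
2a = 2 × 10^12 m
GMm = 1.327 × 10^20 × 1166 = 1.54728 × 10^23 m³·kg/s²
E = −GMm/(2a) = -7.73641 × 10^10 J ≈ -77.36 GJ

Final answer: -77.36 GJ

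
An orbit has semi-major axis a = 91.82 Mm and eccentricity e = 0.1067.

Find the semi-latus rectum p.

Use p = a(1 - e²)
a = 91.82 Mm = 9.182 × 10^7 m
e = 0.1067,  e² = 0.0113849,  1 − e² = 0.988615
p = a(1 − e²) = 9.182 × 10^7 m × 0.988615 = 9.07746 × 10^7 m ≈ 90.77 Mm

Final answer: p = 90.77 Mm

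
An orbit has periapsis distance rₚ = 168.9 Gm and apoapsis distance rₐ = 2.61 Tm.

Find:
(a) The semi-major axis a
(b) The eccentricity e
rₚ = 168.9 Gm = 1.689 × 10^11 m
rₐ = 2.61 Tm = 2.61 × 10^12 m
(a) a = (rₚ + rₐ)/2 = 1.38945 × 10^12 m ≈ 1.389 Tm
(b) e = (rₐ − rₚ)/(rₐ + rₚ) = (2.4411 × 10^12) / (2.7789 × 10^12) = 0.878441

Final answer:
(a) a = 1.389 Tm
(b) e = 0.8784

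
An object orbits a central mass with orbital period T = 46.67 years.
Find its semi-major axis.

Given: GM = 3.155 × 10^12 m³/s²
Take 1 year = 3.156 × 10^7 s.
T = 46.67 years = 1.47291 × 10^9 s
GM = 3.155 × 10^12 m³/s²
Kepler's third law: a³ = GM T² / (4π²)
T² = 2.16945 × 10^18 s²
a³ = (3.155 × 10^12) × (2.16945 × 10^18) / (4π²) = 1.73376 × 10^29 m³
a = (a³)^(1/3) = 5.57609 × 10^9 m ≈ 5.576 Gm

Final answer: 5.576 Gm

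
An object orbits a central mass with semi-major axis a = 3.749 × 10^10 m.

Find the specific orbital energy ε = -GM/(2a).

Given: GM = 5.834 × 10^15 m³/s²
a = 3.749 × 10^10 m
GM = 5.834 × 10^15 m³/s²
2a = 7.498 × 10^10 m
ε = −GM/(2a) = -77807.4 J/kg ≈ -77.81 kJ/kg

Final answer: -77.81 kJ/kg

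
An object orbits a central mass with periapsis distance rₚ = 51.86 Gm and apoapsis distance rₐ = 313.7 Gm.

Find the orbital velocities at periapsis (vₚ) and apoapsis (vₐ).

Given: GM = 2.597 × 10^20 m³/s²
rₚ = 51.86 Gm = 5.186 × 10^10 m
rₐ = 313.7 Gm = 3.137 × 10^11 m
GM = 2.597 × 10^20 m³/s²
a = (rₚ + rₐ)/2 = 1.8278 × 10^11 m
Vis-viva: v² = GM (2/r − 1/a)
vₚ² = 2.597 × 10^20 × (3.85654 × 10^-11 − 5.47106 × 10^-12) = 8.59459 × 10^9 m²/s²
vₚ = 92707 m/s ≈ 92.71 km/s
vₐ² = 2.597 × 10^20 × (6.37552 × 10^-12 − 5.47106 × 10^-12) = 2.34888 × 10^8 m²/s²
vₐ = 15326.1 m/s ≈ 15.33 km/s

Final answer: vₚ = 92.71 km/s, vₐ = 15.33 km/s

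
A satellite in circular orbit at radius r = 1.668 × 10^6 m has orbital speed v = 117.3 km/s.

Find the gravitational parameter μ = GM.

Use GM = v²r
r = 1.668 × 10^6 m
v = 117.3 km/s = 117300 m/s
v² = 1.37593 × 10^10 m²/s²
GM = v²r = 1.37593 × 10^10 × 1.668 × 10^6 = 2.29505 × 10^16 m³/s²
GM ≈ 2.295 × 10^16 m³/s²

Final answer: GM = 2.295 × 10^16 m³/s²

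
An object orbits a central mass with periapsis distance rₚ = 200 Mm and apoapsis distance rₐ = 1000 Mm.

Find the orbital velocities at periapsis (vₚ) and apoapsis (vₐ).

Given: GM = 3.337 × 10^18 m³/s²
rₚ = 200 Mm = 2 × 10^8 m
rₐ = 1000 Mm = 1 × 10^9 m
GM = 3.337 × 10^18 m³/s²
a = (rₚ + rₐ)/2 = 6 × 10^8 m
Vis-viva: v² = GM (2/r − 1/a)
vₚ² = 3.337 × 10^18 × (1 × 10^-8 − 1.66667 × 10^-9) = 2.78083 × 10^10 m²/s²
vₚ = 166758 m/s ≈ 166.8 km/s
vₐ² = 3.337 × 10^18 × (2 × 10^-9 − 1.66667 × 10^-9) = 1.11233 × 10^9 m²/s²
vₐ = 33351.7 m/s ≈ 33.35 km/s

Final answer: vₚ = 166.8 km/s, vₐ = 33.35 km/s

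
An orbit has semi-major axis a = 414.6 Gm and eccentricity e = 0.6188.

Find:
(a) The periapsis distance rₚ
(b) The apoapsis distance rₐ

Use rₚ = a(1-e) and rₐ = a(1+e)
a = 414.6 Gm = 4.146 × 10^11 m
e = 0.6188:  1 − e = 0.3812,  1 + e = 1.6188
(a) rₚ = a(1 − e) = 4.146 × 10^11 m × 0.3812 = 1.58046 × 10^11 m ≈ 158 Gm
(b) rₐ = a(1 + e) = 4.146 × 10^11 m × 1.6188 = 6.71154 × 10^11 m ≈ 671.2 Gm

Final answer:
(a) rₚ = 158 Gm
(b) rₐ = 671.2 Gm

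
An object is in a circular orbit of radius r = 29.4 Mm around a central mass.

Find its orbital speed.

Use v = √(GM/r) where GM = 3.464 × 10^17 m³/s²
r = 29.4 Mm = 2.94 × 10^7 m
GM = 3.464 × 10^17 m³/s²
GM/r = (3.464 × 10^17) / (2.94 × 10^7) = 1.17823 × 10^10 m²/s²
v = √(GM/r) = 108546 m/s ≈ 108.5 km/s

Final answer: 108.5 km/s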